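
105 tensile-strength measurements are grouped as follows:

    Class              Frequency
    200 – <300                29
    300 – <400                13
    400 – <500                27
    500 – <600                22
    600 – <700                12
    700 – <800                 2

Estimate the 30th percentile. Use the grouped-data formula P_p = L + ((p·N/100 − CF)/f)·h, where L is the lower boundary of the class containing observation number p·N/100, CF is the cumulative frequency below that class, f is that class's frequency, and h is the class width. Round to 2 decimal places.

319.23

N = 105; target position k = 30/100 · 105 = 31.5.
Cumulative frequencies: 29, 42, 69, 91, 103, 105.
Observation 31.5 falls in the class 300 – <400.
L = 300, CF = 29, f = 13, h = 100.
P30 = 300 + ((31.5 − 29)/13)·100 = 300 + 19.2308 = 319.231.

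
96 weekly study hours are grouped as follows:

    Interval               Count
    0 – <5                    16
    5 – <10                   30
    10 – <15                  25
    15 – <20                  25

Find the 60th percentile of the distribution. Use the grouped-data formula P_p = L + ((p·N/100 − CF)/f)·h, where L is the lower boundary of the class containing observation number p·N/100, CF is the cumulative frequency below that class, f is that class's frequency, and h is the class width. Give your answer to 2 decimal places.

N = 96; target position k = 60/100 · 96 = 57.6.
Cumulative frequencies: 16, 46, 71, 96.
Observation 57.6 falls in the class 10 – <15.
L = 10, CF = 46, f = 25, h = 5.
P60 = 10 + ((57.6 − 46)/25)·5 = 10 + 2.32 = 12.32.

12.32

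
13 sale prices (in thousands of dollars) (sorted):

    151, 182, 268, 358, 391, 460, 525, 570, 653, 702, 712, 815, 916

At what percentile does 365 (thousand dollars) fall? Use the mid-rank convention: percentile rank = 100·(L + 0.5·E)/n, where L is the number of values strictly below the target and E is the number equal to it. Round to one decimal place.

Count below 365: L = 4; count equal: E = 0; n = 13.
Percentile rank = 100·(4 + 0.5·0)/13 = 100·4/13 = 30.77.

30.8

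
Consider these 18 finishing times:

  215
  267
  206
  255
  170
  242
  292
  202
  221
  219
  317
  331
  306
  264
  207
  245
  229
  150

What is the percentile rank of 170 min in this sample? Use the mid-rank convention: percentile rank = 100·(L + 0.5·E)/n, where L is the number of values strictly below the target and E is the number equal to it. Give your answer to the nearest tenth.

8.3

Sorted: 150, 170, 202, 206, 207, 215, 219, 221, 229, 242, 245, 255, 264, 267, 292, 306, 317, 331.
Count below 170: L = 1; count equal: E = 1; n = 18.
Percentile rank = 100·(1 + 0.5·1)/18 = 100·1.5/18 = 8.333.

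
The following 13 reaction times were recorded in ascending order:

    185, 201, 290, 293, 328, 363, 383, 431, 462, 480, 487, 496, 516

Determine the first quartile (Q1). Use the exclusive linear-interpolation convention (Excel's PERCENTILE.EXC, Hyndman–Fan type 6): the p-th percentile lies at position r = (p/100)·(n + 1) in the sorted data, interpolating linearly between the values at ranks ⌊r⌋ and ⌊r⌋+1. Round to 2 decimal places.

291.50

n = 13.
r = (25/100)·(13 + 1) = 3.5.
Rank 3 is 290 and rank 4 is 293.
Interpolate: 290 + 0.5·(293 − 290) = 290 + 0.5·3 = 291.5.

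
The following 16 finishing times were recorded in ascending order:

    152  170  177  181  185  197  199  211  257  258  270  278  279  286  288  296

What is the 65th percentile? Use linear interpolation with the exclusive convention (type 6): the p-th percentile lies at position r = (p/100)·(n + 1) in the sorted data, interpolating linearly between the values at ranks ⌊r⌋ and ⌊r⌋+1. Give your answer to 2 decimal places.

n = 16.
r = (65/100)·(16 + 1) = 11.05.
Rank 11 is 270 and rank 12 is 278.
Interpolate: 270 + 0.05·(278 − 270) = 270 + 0.05·8 = 270.4.

270.40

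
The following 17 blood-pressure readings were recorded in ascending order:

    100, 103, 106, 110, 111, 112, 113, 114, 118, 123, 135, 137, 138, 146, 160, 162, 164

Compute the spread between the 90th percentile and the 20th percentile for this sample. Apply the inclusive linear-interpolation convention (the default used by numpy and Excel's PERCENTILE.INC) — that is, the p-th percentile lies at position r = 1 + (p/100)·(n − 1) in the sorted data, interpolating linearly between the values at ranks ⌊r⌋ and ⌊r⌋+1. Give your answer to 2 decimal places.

n = 17.
P20: r = 4.2; ranks 4–5 are 110, 111; interpolating gives 110.2.
P90: r = 15.4; ranks 15–16 are 160, 162; interpolating gives 160.8.
Difference: 160.8 − 110.2 = 50.6.

50.60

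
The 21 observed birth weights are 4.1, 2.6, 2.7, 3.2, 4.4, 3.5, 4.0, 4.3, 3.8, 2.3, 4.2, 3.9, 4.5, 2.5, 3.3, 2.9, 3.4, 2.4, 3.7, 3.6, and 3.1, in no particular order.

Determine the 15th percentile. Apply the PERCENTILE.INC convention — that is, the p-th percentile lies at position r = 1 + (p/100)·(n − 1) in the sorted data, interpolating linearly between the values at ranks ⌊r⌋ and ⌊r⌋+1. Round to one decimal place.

Sorted: 2.3, 2.4, 2.5, 2.6, 2.7, 2.9, 3.1, 3.2, 3.3, 3.4, 3.5, 3.6, 3.7, 3.8, 3.9, 4.0, 4.1, 4.2, 4.3, 4.4, 4.5.
n = 21.
r = 1 + (15/100)·(21 − 1) = 1 + 3 = 4.
r is an integer, so P15 is the value at rank 4: 2.6.

2.6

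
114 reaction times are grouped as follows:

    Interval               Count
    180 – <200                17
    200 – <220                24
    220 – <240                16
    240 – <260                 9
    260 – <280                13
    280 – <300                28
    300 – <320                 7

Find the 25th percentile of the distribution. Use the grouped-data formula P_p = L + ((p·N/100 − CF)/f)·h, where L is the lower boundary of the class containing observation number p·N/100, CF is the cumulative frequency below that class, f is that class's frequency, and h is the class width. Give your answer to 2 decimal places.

N = 114; target position k = 25/100 · 114 = 28.5.
Cumulative frequencies: 17, 41, 57, 66, 79, 107, 114.
Observation 28.5 falls in the class 200 – <220.
L = 200, CF = 17, f = 24, h = 20.
P25 = 200 + ((28.5 − 17)/24)·20 = 200 + 9.58333 = 209.583.

209.58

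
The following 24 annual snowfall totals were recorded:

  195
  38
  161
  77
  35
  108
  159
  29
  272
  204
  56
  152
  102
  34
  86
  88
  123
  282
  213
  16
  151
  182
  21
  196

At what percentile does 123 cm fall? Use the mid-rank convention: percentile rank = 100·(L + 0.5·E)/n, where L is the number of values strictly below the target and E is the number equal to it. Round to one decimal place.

52.1

Sorted: 16, 21, 29, 34, 35, 38, 56, 77, 86, 88, 102, 108, 123, 151, 152, 159, 161, 182, 195, 196, 204, 213, 272, 282.
Count below 123: L = 12; count equal: E = 1; n = 24.
Percentile rank = 100·(12 + 0.5·1)/24 = 100·12.5/24 = 52.08.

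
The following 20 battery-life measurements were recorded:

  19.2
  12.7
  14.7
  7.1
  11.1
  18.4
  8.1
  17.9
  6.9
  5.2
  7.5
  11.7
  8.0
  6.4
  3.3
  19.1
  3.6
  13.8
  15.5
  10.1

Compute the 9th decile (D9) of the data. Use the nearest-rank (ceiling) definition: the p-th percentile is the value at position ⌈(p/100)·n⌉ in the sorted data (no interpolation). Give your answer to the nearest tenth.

18.4

Sorted: 3.3, 3.6, 5.2, 6.4, 6.9, 7.1, 7.5, 8.0, 8.1, 10.1, 11.1, 11.7, 12.7, 13.8, 14.7, 15.5, 17.9, 18.4, 19.1, 19.2.
n = 20.
Position = ⌈90/100 · 20⌉ = ⌈18⌉ = 18.
The value at rank 18 is 18.4.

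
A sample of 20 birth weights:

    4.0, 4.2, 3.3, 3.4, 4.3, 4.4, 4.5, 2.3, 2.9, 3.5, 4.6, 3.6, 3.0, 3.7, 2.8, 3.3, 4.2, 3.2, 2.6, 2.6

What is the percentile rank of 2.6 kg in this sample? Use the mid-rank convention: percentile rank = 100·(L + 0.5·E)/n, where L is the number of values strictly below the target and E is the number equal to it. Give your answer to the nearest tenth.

10.0

Sorted: 2.3, 2.6, 2.6, 2.8, 2.9, 3.0, 3.2, 3.3, 3.3, 3.4, 3.5, 3.6, 3.7, 4.0, 4.2, 4.2, 4.3, 4.4, 4.5, 4.6.
Count below 2.6: L = 1; count equal: E = 2; n = 20.
Percentile rank = 100·(1 + 0.5·2)/20 = 100·2/20 = 10.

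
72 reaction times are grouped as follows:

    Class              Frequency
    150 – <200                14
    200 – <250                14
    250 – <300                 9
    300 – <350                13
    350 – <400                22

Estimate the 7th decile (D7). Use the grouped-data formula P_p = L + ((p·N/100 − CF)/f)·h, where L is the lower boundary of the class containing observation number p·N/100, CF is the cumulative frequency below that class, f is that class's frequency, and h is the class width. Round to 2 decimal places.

N = 72; target position k = 70/100 · 72 = 50.4.
Cumulative frequencies: 14, 28, 37, 50, 72.
Observation 50.4 falls in the class 350 – <400.
L = 350, CF = 50, f = 22, h = 50.
P70 = 350 + ((50.4 − 50)/22)·50 = 350 + 0.909091 = 350.909.

350.91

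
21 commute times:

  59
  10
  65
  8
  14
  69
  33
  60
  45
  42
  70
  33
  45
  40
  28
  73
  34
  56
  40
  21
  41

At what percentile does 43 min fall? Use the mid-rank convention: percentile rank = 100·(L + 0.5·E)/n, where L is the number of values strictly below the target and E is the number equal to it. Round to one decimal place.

57.1

Sorted: 8, 10, 14, 21, 28, 33, 33, 34, 40, 40, 41, 42, 45, 45, 56, 59, 60, 65, 69, 70, 73.
Count below 43: L = 12; count equal: E = 0; n = 21.
Percentile rank = 100·(12 + 0.5·0)/21 = 100·12/21 = 57.14.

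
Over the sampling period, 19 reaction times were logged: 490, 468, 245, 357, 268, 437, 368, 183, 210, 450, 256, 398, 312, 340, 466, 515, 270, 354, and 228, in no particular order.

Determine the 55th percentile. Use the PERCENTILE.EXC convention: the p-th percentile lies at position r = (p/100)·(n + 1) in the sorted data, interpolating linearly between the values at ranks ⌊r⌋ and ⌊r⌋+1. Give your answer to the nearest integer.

Sorted: 183, 210, 228, 245, 256, 268, 270, 312, 340, 354, 357, 368, 398, 437, 450, 466, 468, 490, 515.
n = 19.
r = (55/100)·(19 + 1) = 11.
r is an integer, so P55 is the value at rank 11: 357.

357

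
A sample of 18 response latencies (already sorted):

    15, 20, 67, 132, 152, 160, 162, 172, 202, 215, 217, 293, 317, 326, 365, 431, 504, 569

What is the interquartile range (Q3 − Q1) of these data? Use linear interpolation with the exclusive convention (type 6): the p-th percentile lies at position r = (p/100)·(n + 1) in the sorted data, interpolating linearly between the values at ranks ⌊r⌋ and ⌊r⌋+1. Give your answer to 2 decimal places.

188.75

n = 18.
P25: r = 4.75; ranks 4–5 are 132, 152; interpolating gives 147.
P75: r = 14.25; ranks 14–15 are 326, 365; interpolating gives 335.75.
Difference: 335.75 − 147 = 188.75.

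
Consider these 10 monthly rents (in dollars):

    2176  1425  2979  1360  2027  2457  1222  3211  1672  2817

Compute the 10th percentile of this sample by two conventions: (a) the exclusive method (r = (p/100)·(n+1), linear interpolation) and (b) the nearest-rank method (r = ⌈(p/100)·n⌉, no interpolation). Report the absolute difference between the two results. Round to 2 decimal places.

Sorted: 1222, 1360, 1425, 1672, 2027, 2176, 2457, 2817, 2979, 3211.
n = 10.
(a) r = 1.1; between ranks 1 (1222) and 2 (1360): 1235.8.
(b) the nearest-rank method: rank 1 → 1222.
|1235.8 − 1222| = 13.8.

13.80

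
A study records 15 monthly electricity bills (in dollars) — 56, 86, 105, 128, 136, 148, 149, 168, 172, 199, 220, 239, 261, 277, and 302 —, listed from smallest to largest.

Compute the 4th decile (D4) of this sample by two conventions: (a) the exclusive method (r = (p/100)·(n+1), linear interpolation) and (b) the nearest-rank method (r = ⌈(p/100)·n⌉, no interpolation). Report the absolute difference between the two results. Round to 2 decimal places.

n = 15.
(a) r = 6.4; between ranks 6 (148) and 7 (149): 148.4.
(b) the nearest-rank method: rank 6 → 148.
|148.4 − 148| = 0.4.

0.40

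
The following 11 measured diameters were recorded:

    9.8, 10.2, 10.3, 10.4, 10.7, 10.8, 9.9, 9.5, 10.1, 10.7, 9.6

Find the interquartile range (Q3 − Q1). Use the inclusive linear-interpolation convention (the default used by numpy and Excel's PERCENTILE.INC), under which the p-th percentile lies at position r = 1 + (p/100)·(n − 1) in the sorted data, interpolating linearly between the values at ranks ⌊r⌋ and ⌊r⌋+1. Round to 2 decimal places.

0.70

Sorted: 9.5, 9.6, 9.8, 9.9, 10.1, 10.2, 10.3, 10.4, 10.7, 10.7, 10.8.
n = 11.
P25: r = 3.5; ranks 3–4 are 9.8, 9.9; interpolating gives 9.85.
P75: r = 8.5; ranks 8–9 are 10.4, 10.7; interpolating gives 10.55.
Difference: 10.55 − 9.85 = 0.7.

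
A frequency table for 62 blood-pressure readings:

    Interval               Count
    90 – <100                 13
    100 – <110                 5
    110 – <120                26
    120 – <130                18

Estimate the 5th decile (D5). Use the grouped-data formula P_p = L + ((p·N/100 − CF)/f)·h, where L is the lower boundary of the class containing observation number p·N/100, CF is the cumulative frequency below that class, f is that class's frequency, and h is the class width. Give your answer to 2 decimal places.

115.00

N = 62; target position k = 50/100 · 62 = 31.
Cumulative frequencies: 13, 18, 44, 62.
Observation 31 falls in the class 110 – <120.
L = 110, CF = 18, f = 26, h = 10.
P50 = 110 + ((31 − 18)/26)·10 = 110 + 5 = 115.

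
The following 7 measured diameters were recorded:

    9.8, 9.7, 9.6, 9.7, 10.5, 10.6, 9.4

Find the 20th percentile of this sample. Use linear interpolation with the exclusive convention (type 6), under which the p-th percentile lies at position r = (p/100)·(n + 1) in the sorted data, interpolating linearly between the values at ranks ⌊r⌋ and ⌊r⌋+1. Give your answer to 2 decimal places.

9.52

Sorted: 9.4, 9.6, 9.7, 9.7, 9.8, 10.5, 10.6.
n = 7.
r = (20/100)·(7 + 1) = 1.6.
Rank 1 is 9.4 and rank 2 is 9.6.
Interpolate: 9.4 + 0.6·(9.6 − 9.4) = 9.4 + 0.6·0.2 = 9.52.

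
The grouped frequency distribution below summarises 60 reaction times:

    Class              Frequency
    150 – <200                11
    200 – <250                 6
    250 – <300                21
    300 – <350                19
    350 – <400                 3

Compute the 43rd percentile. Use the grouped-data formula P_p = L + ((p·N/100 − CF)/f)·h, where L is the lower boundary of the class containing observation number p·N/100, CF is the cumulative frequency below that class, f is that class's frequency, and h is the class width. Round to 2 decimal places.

270.95

N = 60; target position k = 43/100 · 60 = 25.8.
Cumulative frequencies: 11, 17, 38, 57, 60.
Observation 25.8 falls in the class 250 – <300.
L = 250, CF = 17, f = 21, h = 50.
P43 = 250 + ((25.8 − 17)/21)·50 = 250 + 20.9524 = 270.952.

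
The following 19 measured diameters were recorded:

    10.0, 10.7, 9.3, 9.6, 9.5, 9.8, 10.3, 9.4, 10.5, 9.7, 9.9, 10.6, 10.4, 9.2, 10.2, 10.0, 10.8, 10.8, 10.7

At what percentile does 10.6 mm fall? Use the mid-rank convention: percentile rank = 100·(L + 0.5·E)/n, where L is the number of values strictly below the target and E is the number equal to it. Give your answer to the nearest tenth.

Sorted: 9.2, 9.3, 9.4, 9.5, 9.6, 9.7, 9.8, 9.9, 10.0, 10.0, 10.2, 10.3, 10.4, 10.5, 10.6, 10.7, 10.7, 10.8, 10.8.
Count below 10.6: L = 14; count equal: E = 1; n = 19.
Percentile rank = 100·(14 + 0.5·1)/19 = 100·14.5/19 = 76.32.

76.3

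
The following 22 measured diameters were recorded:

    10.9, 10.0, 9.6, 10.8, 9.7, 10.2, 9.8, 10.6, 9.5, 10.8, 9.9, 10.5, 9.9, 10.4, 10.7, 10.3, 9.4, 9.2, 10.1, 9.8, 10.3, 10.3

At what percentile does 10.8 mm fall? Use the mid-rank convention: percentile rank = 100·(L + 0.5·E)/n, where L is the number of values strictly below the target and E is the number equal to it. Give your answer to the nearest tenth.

90.9

Sorted: 9.2, 9.4, 9.5, 9.6, 9.7, 9.8, 9.8, 9.9, 9.9, 10.0, 10.1, 10.2, 10.3, 10.3, 10.3, 10.4, 10.5, 10.6, 10.7, 10.8, 10.8, 10.9.
Count below 10.8: L = 19; count equal: E = 2; n = 22.
Percentile rank = 100·(19 + 0.5·2)/22 = 100·20/22 = 90.91.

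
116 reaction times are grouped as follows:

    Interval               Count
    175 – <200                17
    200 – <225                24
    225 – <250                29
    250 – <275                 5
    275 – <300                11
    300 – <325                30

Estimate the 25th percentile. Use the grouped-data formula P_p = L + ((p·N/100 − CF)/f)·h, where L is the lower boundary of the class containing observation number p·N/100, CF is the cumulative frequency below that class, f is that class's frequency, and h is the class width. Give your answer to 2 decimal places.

N = 116; target position k = 25/100 · 116 = 29.
Cumulative frequencies: 17, 41, 70, 75, 86, 116.
Observation 29 falls in the class 200 – <225.
L = 200, CF = 17, f = 24, h = 25.
P25 = 200 + ((29 − 17)/24)·25 = 200 + 12.5 = 212.5.

212.50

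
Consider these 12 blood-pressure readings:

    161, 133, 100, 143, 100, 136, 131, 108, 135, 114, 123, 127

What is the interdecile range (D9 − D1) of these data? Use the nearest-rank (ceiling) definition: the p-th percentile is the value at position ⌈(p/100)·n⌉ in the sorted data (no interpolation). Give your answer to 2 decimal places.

43.00

Sorted: 100, 100, 108, 114, 123, 127, 131, 133, 135, 136, 143, 161.
n = 12.
P10: rank ⌈10/100·12⌉ = 2 → 100.
P90: rank ⌈90/100·12⌉ = 11 → 143.
Difference: 143 − 100 = 43.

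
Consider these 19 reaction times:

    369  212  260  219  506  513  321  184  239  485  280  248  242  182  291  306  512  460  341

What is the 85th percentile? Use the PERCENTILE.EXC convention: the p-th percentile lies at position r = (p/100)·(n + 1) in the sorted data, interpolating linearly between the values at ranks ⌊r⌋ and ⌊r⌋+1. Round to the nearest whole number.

Sorted: 182, 184, 212, 219, 239, 242, 248, 260, 280, 291, 306, 321, 341, 369, 460, 485, 506, 512, 513.
n = 19.
r = (85/100)·(19 + 1) = 17.
r is an integer, so P85 is the value at rank 17: 506.

506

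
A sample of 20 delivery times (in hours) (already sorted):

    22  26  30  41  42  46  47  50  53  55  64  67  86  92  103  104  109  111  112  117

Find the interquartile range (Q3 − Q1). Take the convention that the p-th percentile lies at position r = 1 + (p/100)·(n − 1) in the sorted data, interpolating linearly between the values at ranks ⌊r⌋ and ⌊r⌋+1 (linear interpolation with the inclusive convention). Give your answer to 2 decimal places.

58.25

n = 20.
P25: r = 5.75; ranks 5–6 are 42, 46; interpolating gives 45.
P75: r = 15.25; ranks 15–16 are 103, 104; interpolating gives 103.25.
Difference: 103.25 − 45 = 58.25.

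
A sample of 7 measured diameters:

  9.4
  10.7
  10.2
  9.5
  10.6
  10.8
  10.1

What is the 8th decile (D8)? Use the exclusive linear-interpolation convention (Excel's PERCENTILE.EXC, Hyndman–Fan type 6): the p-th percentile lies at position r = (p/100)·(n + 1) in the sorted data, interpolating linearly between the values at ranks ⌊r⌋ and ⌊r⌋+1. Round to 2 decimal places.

10.74

Sorted: 9.4, 9.5, 10.1, 10.2, 10.6, 10.7, 10.8.
n = 7.
r = (80/100)·(7 + 1) = 6.4.
Rank 6 is 10.7 and rank 7 is 10.8.
Interpolate: 10.7 + 0.4·(10.8 − 10.7) = 10.7 + 0.4·0.1 = 10.74.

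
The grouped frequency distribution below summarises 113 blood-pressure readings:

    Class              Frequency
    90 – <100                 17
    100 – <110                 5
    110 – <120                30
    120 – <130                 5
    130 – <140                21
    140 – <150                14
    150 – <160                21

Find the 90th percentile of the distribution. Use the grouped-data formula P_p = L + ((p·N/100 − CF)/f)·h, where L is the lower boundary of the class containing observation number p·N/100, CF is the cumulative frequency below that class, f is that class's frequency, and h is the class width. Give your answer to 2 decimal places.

N = 113; target position k = 90/100 · 113 = 101.7.
Cumulative frequencies: 17, 22, 52, 57, 78, 92, 113.
Observation 101.7 falls in the class 150 – <160.
L = 150, CF = 92, f = 21, h = 10.
P90 = 150 + ((101.7 − 92)/21)·10 = 150 + 4.61905 = 154.619.

154.62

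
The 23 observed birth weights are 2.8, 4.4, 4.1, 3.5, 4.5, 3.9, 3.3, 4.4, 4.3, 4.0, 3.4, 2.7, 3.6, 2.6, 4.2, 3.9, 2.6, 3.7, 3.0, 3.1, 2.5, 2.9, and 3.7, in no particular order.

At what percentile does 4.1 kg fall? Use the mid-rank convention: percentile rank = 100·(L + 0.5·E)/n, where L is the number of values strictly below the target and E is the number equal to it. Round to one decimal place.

76.1

Sorted: 2.5, 2.6, 2.6, 2.7, 2.8, 2.9, 3.0, 3.1, 3.3, 3.4, 3.5, 3.6, 3.7, 3.7, 3.9, 3.9, 4.0, 4.1, 4.2, 4.3, 4.4, 4.4, 4.5.
Count below 4.1: L = 17; count equal: E = 1; n = 23.
Percentile rank = 100·(17 + 0.5·1)/23 = 100·17.5/23 = 76.09.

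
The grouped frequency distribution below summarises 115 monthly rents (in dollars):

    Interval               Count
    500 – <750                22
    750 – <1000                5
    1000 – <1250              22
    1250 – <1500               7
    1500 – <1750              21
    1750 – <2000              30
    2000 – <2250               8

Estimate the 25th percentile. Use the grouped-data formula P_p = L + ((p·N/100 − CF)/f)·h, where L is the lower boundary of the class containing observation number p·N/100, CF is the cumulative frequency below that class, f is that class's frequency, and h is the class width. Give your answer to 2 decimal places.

N = 115; target position k = 25/100 · 115 = 28.75.
Cumulative frequencies: 22, 27, 49, 56, 77, 107, 115.
Observation 28.75 falls in the class 1000 – <1250.
L = 1000, CF = 27, f = 22, h = 250.
P25 = 1000 + ((28.75 − 27)/22)·250 = 1000 + 19.8864 = 1019.89.

1019.89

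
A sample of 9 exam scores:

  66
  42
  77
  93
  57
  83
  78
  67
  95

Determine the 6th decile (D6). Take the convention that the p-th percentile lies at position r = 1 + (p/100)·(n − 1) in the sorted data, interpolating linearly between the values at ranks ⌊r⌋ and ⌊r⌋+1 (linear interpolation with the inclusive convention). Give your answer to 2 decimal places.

Sorted: 42, 57, 66, 67, 77, 78, 83, 93, 95.
n = 9.
r = 1 + (60/100)·(9 − 1) = 1 + 4.8 = 5.8.
Rank 5 is 77 and rank 6 is 78.
Interpolate: 77 + 0.8·(78 − 77) = 77 + 0.8·1 = 77.8.

77.80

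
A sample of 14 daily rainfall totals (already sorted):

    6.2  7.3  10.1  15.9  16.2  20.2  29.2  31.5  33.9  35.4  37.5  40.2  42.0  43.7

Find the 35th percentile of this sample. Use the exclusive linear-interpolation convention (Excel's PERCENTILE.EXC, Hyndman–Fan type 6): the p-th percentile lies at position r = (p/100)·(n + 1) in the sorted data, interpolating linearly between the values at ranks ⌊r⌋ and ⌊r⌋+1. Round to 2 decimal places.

n = 14.
r = (35/100)·(14 + 1) = 5.25.
Rank 5 is 16.2 and rank 6 is 20.2.
Interpolate: 16.2 + 0.25·(20.2 − 16.2) = 16.2 + 0.25·4 = 17.2.

17.20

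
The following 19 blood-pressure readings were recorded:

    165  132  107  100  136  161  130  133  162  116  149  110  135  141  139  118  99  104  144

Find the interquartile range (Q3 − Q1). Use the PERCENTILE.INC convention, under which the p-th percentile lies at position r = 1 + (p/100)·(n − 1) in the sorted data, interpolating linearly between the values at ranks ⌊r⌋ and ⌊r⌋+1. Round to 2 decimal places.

29.50

Sorted: 99, 100, 104, 107, 110, 116, 118, 130, 132, 133, 135, 136, 139, 141, 144, 149, 161, 162, 165.
n = 19.
P25: r = 5.5; ranks 5–6 are 110, 116; interpolating gives 113.
P75: r = 14.5; ranks 14–15 are 141, 144; interpolating gives 142.5.
Difference: 142.5 − 113 = 29.5.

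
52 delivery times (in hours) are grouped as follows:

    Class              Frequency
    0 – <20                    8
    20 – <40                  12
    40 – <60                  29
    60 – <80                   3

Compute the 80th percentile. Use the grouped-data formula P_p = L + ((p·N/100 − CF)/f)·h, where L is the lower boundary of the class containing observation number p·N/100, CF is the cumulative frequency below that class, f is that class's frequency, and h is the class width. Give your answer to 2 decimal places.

N = 52; target position k = 80/100 · 52 = 41.6.
Cumulative frequencies: 8, 20, 49, 52.
Observation 41.6 falls in the class 40 – <60.
L = 40, CF = 20, f = 29, h = 20.
P80 = 40 + ((41.6 − 20)/29)·20 = 40 + 14.8966 = 54.8966.

54.90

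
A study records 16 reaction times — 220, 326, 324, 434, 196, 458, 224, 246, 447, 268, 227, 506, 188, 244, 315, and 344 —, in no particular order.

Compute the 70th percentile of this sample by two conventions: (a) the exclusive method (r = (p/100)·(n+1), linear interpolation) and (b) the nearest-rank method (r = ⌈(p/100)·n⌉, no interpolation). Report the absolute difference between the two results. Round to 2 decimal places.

Sorted: 188, 196, 220, 224, 227, 244, 246, 268, 315, 324, 326, 344, 434, 447, 458, 506.
n = 16.
(a) r = 11.9; between ranks 11 (326) and 12 (344): 342.2.
(b) the nearest-rank method: rank 12 → 344.
|342.2 − 344| = 1.8.

1.80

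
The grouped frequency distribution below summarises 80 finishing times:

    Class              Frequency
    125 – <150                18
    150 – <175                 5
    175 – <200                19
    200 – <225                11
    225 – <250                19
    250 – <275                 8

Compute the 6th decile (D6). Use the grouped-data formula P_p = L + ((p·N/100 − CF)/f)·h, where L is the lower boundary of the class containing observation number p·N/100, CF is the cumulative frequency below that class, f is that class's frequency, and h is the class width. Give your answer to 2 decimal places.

213.64

N = 80; target position k = 60/100 · 80 = 48.
Cumulative frequencies: 18, 23, 42, 53, 72, 80.
Observation 48 falls in the class 200 – <225.
L = 200, CF = 42, f = 11, h = 25.
P60 = 200 + ((48 − 42)/11)·25 = 200 + 13.6364 = 213.636.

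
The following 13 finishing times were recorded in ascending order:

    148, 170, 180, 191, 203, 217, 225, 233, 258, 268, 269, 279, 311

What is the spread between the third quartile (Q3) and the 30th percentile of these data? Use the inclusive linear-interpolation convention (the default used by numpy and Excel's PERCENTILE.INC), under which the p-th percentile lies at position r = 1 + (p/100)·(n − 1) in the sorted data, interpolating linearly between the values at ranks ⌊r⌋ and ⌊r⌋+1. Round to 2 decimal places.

69.80

n = 13.
P30: r = 4.6; ranks 4–5 are 191, 203; interpolating gives 198.2.
P75: r = 10 (integer) → 268.
Difference: 268 − 198.2 = 69.8.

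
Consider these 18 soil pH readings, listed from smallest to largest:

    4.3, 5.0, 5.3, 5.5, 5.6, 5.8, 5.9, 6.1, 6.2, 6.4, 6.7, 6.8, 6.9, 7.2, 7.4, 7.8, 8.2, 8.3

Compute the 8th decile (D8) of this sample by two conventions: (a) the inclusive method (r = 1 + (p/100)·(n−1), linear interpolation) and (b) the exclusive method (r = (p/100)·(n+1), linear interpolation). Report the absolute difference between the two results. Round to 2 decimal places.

n = 18.
(a) r = 14.6; between ranks 14 (7.2) and 15 (7.4): 7.32.
(b) r = 15.2; between ranks 15 (7.4) and 16 (7.8): 7.48.
|7.32 − 7.48| = 0.16.

0.16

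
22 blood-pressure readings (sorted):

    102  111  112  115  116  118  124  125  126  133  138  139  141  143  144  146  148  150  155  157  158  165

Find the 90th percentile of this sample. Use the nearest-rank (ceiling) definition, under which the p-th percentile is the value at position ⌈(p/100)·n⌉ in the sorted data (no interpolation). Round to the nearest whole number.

n = 22.
Position = ⌈90/100 · 22⌉ = ⌈19.8⌉ = 20.
The value at rank 20 is 157.

157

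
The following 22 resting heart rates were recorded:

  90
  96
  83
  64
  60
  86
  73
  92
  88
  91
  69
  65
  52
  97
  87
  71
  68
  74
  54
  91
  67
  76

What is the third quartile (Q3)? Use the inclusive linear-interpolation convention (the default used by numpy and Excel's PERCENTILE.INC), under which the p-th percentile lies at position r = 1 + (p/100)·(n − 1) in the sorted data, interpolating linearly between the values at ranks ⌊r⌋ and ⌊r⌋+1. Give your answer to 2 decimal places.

Sorted: 52, 54, 60, 64, 65, 67, 68, 69, 71, 73, 74, 76, 83, 86, 87, 88, 90, 91, 91, 92, 96, 97.
n = 22.
r = 1 + (75/100)·(22 − 1) = 1 + 15.75 = 16.75.
Rank 16 is 88 and rank 17 is 90.
Interpolate: 88 + 0.75·(90 − 88) = 88 + 0.75·2 = 89.5.

89.50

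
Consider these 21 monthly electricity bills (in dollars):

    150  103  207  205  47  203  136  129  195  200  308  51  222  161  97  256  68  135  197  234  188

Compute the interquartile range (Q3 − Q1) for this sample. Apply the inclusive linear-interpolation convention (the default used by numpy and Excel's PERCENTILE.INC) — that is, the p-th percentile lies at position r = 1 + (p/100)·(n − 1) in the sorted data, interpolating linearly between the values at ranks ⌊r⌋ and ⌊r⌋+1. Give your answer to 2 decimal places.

Sorted: 47, 51, 68, 97, 103, 129, 135, 136, 150, 161, 188, 195, 197, 200, 203, 205, 207, 222, 234, 256, 308.
n = 21.
P25: r = 6 (integer) → 129.
P75: r = 16 (integer) → 205.
Difference: 205 − 129 = 76.

76.00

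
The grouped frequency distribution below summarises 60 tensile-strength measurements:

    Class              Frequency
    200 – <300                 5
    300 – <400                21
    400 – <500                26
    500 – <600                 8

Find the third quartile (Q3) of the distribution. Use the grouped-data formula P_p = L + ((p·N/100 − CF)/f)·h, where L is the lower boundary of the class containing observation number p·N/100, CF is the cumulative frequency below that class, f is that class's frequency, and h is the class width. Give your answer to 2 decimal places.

N = 60; target position k = 75/100 · 60 = 45.
Cumulative frequencies: 5, 26, 52, 60.
Observation 45 falls in the class 400 – <500.
L = 400, CF = 26, f = 26, h = 100.
P75 = 400 + ((45 − 26)/26)·100 = 400 + 73.0769 = 473.077.

473.08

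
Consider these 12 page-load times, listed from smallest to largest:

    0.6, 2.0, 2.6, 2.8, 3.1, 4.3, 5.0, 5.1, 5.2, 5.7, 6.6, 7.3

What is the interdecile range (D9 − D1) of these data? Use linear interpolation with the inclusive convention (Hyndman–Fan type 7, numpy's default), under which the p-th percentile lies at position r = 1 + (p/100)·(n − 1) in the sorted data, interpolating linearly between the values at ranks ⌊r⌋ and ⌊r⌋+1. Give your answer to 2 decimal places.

n = 12.
P10: r = 2.1; ranks 2–3 are 2.0, 2.6; interpolating gives 2.06.
P90: r = 10.9; ranks 10–11 are 5.7, 6.6; interpolating gives 6.51.
Difference: 6.51 − 2.06 = 4.45.

4.45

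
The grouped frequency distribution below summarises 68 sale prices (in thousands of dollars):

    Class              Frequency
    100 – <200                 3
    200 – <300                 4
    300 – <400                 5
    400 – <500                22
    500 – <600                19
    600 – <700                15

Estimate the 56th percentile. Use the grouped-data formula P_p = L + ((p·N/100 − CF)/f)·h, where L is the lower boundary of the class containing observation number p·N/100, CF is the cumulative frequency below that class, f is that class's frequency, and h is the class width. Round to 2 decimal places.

N = 68; target position k = 56/100 · 68 = 38.08.
Cumulative frequencies: 3, 7, 12, 34, 53, 68.
Observation 38.08 falls in the class 500 – <600.
L = 500, CF = 34, f = 19, h = 100.
P56 = 500 + ((38.08 − 34)/19)·100 = 500 + 21.4737 = 521.474.

521.47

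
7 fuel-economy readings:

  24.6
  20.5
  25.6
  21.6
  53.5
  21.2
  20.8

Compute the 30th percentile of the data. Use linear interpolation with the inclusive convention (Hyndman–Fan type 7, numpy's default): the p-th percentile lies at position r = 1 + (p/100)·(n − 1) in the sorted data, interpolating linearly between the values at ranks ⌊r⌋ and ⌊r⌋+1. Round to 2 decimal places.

Sorted: 20.5, 20.8, 21.2, 21.6, 24.6, 25.6, 53.5.
n = 7.
r = 1 + (30/100)·(7 − 1) = 1 + 1.8 = 2.8.
Rank 2 is 20.8 and rank 3 is 21.2.
Interpolate: 20.8 + 0.8·(21.2 − 20.8) = 20.8 + 0.8·0.4 = 21.12.

21.12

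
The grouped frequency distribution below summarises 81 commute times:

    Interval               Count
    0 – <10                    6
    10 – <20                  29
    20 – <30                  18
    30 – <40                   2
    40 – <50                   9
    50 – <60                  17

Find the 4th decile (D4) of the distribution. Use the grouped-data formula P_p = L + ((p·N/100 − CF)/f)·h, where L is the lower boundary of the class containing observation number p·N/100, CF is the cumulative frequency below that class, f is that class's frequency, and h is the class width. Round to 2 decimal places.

N = 81; target position k = 40/100 · 81 = 32.4.
Cumulative frequencies: 6, 35, 53, 55, 64, 81.
Observation 32.4 falls in the class 10 – <20.
L = 10, CF = 6, f = 29, h = 10.
P40 = 10 + ((32.4 − 6)/29)·10 = 10 + 9.10345 = 19.1034.

19.10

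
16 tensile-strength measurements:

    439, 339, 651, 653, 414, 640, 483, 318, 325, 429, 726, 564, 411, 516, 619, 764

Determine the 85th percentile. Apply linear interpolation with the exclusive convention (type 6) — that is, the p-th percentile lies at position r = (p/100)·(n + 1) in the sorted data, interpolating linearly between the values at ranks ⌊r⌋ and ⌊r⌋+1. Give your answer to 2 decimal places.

685.85

Sorted: 318, 325, 339, 411, 414, 429, 439, 483, 516, 564, 619, 640, 651, 653, 726, 764.
n = 16.
r = (85/100)·(16 + 1) = 14.45.
Rank 14 is 653 and rank 15 is 726.
Interpolate: 653 + 0.45·(726 − 653) = 653 + 0.45·73 = 685.85.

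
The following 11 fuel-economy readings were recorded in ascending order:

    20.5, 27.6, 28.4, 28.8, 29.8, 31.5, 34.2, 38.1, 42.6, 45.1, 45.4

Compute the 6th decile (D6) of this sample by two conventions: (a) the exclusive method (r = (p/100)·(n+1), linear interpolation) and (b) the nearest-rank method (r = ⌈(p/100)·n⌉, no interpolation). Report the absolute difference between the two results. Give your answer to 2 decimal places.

n = 11.
(a) r = 7.2; between ranks 7 (34.2) and 8 (38.1): 34.98.
(b) the nearest-rank method: rank 7 → 34.2.
|34.98 − 34.2| = 0.78.

0.78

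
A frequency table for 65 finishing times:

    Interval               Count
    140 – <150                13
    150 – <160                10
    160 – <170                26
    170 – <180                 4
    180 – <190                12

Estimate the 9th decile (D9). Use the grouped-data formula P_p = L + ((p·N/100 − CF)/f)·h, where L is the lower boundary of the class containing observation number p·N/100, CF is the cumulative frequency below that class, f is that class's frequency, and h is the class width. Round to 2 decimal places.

N = 65; target position k = 90/100 · 65 = 58.5.
Cumulative frequencies: 13, 23, 49, 53, 65.
Observation 58.5 falls in the class 180 – <190.
L = 180, CF = 53, f = 12, h = 10.
P90 = 180 + ((58.5 − 53)/12)·10 = 180 + 4.58333 = 184.583.

184.58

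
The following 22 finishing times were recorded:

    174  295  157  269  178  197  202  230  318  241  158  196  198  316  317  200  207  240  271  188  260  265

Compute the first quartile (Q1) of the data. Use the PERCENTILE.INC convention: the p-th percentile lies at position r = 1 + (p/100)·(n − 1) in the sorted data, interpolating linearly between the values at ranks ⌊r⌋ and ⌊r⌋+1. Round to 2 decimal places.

196.25

Sorted: 157, 158, 174, 178, 188, 196, 197, 198, 200, 202, 207, 230, 240, 241, 260, 265, 269, 271, 295, 316, 317, 318.
n = 22.
r = 1 + (25/100)·(22 − 1) = 1 + 5.25 = 6.25.
Rank 6 is 196 and rank 7 is 197.
Interpolate: 196 + 0.25·(197 − 196) = 196 + 0.25·1 = 196.25.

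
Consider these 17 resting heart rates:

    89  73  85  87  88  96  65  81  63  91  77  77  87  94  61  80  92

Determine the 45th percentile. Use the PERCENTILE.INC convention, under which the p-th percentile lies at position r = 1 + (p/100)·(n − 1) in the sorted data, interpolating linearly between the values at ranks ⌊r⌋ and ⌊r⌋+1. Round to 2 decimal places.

Sorted: 61, 63, 65, 73, 77, 77, 80, 81, 85, 87, 87, 88, 89, 91, 92, 94, 96.
n = 17.
r = 1 + (45/100)·(17 − 1) = 1 + 7.2 = 8.2.
Rank 8 is 81 and rank 9 is 85.
Interpolate: 81 + 0.2·(85 − 81) = 81 + 0.2·4 = 81.8.

81.80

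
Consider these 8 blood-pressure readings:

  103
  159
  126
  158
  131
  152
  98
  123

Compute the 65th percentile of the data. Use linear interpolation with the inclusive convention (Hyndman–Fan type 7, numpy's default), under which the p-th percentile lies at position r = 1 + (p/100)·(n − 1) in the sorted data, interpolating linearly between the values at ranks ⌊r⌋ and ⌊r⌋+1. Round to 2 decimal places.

142.55

Sorted: 98, 103, 123, 126, 131, 152, 158, 159.
n = 8.
r = 1 + (65/100)·(8 − 1) = 1 + 4.55 = 5.55.
Rank 5 is 131 and rank 6 is 152.
Interpolate: 131 + 0.55·(152 − 131) = 131 + 0.55·21 = 142.55.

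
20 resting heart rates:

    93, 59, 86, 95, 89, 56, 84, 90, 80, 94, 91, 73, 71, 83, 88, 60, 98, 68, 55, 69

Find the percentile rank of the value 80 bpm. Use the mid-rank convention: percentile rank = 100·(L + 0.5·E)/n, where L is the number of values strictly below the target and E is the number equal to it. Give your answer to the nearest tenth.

42.5

Sorted: 55, 56, 59, 60, 68, 69, 71, 73, 80, 83, 84, 86, 88, 89, 90, 91, 93, 94, 95, 98.
Count below 80: L = 8; count equal: E = 1; n = 20.
Percentile rank = 100·(8 + 0.5·1)/20 = 100·8.5/20 = 42.5.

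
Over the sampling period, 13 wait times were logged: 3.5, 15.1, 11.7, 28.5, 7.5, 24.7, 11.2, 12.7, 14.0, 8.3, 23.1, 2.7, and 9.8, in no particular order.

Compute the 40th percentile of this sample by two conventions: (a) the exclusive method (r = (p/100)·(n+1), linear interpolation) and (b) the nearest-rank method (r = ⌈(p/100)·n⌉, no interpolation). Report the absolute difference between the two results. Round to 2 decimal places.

0.56

Sorted: 2.7, 3.5, 7.5, 8.3, 9.8, 11.2, 11.7, 12.7, 14.0, 15.1, 23.1, 24.7, 28.5.
n = 13.
(a) r = 5.6; between ranks 5 (9.8) and 6 (11.2): 10.64.
(b) the nearest-rank method: rank 6 → 11.2.
|10.64 − 11.2| = 0.56.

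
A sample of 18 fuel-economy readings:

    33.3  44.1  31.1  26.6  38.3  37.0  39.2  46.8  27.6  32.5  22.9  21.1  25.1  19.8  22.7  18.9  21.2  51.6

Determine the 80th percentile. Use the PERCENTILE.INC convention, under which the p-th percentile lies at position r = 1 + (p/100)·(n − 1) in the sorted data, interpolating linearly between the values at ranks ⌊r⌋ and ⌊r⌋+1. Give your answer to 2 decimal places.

38.84

Sorted: 18.9, 19.8, 21.1, 21.2, 22.7, 22.9, 25.1, 26.6, 27.6, 31.1, 32.5, 33.3, 37.0, 38.3, 39.2, 44.1, 46.8, 51.6.
n = 18.
r = 1 + (80/100)·(18 − 1) = 1 + 13.6 = 14.6.
Rank 14 is 38.3 and rank 15 is 39.2.
Interpolate: 38.3 + 0.6·(39.2 − 38.3) = 38.3 + 0.6·0.9 = 38.84.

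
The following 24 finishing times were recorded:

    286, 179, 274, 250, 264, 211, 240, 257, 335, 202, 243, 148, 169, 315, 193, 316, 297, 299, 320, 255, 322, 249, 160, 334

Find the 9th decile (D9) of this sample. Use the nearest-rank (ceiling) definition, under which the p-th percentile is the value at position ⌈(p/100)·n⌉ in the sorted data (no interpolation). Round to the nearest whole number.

Sorted: 148, 160, 169, 179, 193, 202, 211, 240, 243, 249, 250, 255, 257, 264, 274, 286, 297, 299, 315, 316, 320, 322, 334, 335.
n = 24.
Position = ⌈90/100 · 24⌉ = ⌈21.6⌉ = 22.
The value at rank 22 is 322.

322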